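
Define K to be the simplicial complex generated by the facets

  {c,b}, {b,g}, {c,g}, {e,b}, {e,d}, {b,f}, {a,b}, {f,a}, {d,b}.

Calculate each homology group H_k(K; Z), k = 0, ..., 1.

H_0 = Z,  H_1 = Z^3.

We work with the vertex ordering a < b < c < d < e < f < g. The simplices of K, each written with vertices in increasing order, are:

  0-simplices (7): a, b, c, d, e, f, g
  1-simplices (9): ab, af, bc, bd, be, bf, bg, cg, de

Hence C_0 ≅ Z^7, C_1 ≅ Z^9.

∂_1: C_1 → C_0 maps an edge to its endpoints' difference, ∂[p,q] = q − p. For instance
  ∂be = e − b.
This gives a 7×9 integer matrix of rank 6; reducing to Smith normal form yields diagonal entries (1,1,1,1,1,1).

Computing H_k = (kernel of ∂_k) / (image of ∂_{k+1}):

  H_0: rank C_0 − rank ∂_1 = 7 − 6 = 1, and the invariant factors of ∂_1 are all 1, so H_0 = Z.
  H_1: rank ker ∂_1 − rank ∂_2 = (9 − 6) − 0 = 3, and there is no ∂_2, so H_1 = Z^3.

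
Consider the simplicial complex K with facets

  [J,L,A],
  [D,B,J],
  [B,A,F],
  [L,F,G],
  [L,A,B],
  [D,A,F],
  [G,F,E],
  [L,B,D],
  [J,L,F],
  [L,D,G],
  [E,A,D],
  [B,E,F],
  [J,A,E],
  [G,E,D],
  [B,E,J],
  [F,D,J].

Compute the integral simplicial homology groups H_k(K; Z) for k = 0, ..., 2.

We work with the vertex ordering A < B < D < E < F < G < J < L. The simplices of K, each written with vertices in increasing order, are:

  0-simplices (8): A, B, D, E, F, G, J, L
  1-simplices (24): AB, AD, AE, AF, AJ, AL, BD, BE, BF, BJ, BL, DE, DF, DG, DJ, DL, EF, EG, EJ, FG, FJ, FL, GL, JL
  2-simplices (16): ABF, ABL, ADE, ADF, AEJ, AJL, BDJ, BDL, BEF, BEJ, DEG, DFJ, DGL, EFG, FGL, FJL

so the chain groups are C_0 ≅ Z^8, C_1 ≅ Z^24, C_2 ≅ Z^16.

The boundary map ∂_1: C_1 → C_0 sends each edge [p,q] (with p < q) to q − p. For instance
  ∂FG = G − F.
The 8×24 boundary matrix has rank 7 and Smith normal form diag(1,1,1,1,1,1,1).

The boundary map ∂_2: C_2 → C_1 maps a triangle to the signed sum of its edges. For instance
  ∂DFJ = FJ − DJ + DF,
  ∂BEF = EF − BF + BE.
As a 24×16 matrix over Z this has rank 15, with invariant factors (1,1,1,1,1,1,1,1,1,1,1,1,1,1,1).

Computing H_k = (kernel of ∂_k) / (image of ∂_{k+1}):

  H_0: rank C_0 − rank ∂_1 = 8 − 7 = 1, and the invariant factors of ∂_1 are all 1, so H_0 = Z.
  H_1: rank ker ∂_1 − rank ∂_2 = (24 − 7) − 15 = 2, and the invariant factors of ∂_2 are all 1, so H_1 = Z^2.
  H_2: rank ker ∂_2 − rank ∂_3 = (16 − 15) − 0 = 1, and there is no ∂_3, so H_2 = Z.

H_0 ≅ Z,  H_1 ≅ Z^2,  H_2 ≅ Z.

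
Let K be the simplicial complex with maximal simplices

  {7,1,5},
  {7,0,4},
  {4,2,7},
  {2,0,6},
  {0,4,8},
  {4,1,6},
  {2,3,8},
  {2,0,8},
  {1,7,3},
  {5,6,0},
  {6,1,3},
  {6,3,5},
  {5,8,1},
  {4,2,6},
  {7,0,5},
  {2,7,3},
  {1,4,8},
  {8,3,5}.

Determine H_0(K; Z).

H_0 ≅ Z.

K has 9 vertices, 27 edges, 18 triangles.
rank ∂_0 = 0, rank ∂_1 = 8 ⇒ b_0 = 9 − 0 − 8 = 1; all invariant factors of ∂_1 are 1 so no torsion. So H_0 ≅ Z.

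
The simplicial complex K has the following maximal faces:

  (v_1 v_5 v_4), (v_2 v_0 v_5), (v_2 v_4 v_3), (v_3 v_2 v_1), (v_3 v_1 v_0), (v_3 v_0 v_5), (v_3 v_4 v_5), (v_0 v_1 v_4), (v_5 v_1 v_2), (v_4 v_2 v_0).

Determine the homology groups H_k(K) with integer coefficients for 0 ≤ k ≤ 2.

Order the vertices as v_0 < v_1 < v_2 < v_3 < v_4 < v_5. Listing each simplex with vertices in this order, K has dimension 2 with simplices:

  0-simplices (6): [v_0], [v_1], [v_2], [v_3], [v_4], [v_5]
  1-simplices (15): (15 of them)
  2-simplices (10): [v_0,v_1,v_3], [v_0,v_1,v_4], [v_0,v_2,v_4], [v_0,v_2,v_5], [v_0,v_3,v_5], [v_1,v_2,v_3], [v_1,v_2,v_5], [v_1,v_4,v_5], [v_2,v_3,v_4], [v_3,v_4,v_5]

Hence C_0 ≅ Z^6, C_1 ≅ Z^15, C_2 ≅ Z^10.

Boundary ∂_1: C_1 → C_0 sends each edge [p,q] (with p < q) to q − p. For instance
  ∂[v_0,v_5] = [v_5] − [v_0].
The 6×15 boundary matrix has rank 5 and Smith normal form diag(1,1,1,1,1).

Boundary ∂_2: C_2 → C_1 maps a triangle to the signed sum of its edges. For instance
  ∂[v_0,v_3,v_5] = [v_3,v_5] − [v_0,v_5] + [v_0,v_3],
  ∂[v_1,v_4,v_5] = [v_4,v_5] − [v_1,v_5] + [v_1,v_4].
This gives a 15×10 integer matrix of rank 10; reducing to Smith normal form yields diagonal entries (1,1,1,1,1,1,1,1,1,2).

Reading off H_k = ker ∂_k / im ∂_{k+1}:

  H_0: rank C_0 − rank ∂_1 = 6 − 5 = 1, and the invariant factors of ∂_1 are all 1, so H_0 = Z.
  H_1: rank ker ∂_1 − rank ∂_2 = (15 − 5) − 10 = 0, and ∂_2 has invariant factor 2 > 1, so H_1 = Z/2.
  H_2: rank ker ∂_2 − rank ∂_3 = (10 − 10) − 0 = 0, and there is no ∂_3, so H_2 = 0.

As a check, the Euler characteristic is 6 − 15 + 10 = 1, which agrees with 1 − 0 + 0 = 1.

H_0 ≅ Z,  H_1 ≅ Z/2,  H_2 = 0.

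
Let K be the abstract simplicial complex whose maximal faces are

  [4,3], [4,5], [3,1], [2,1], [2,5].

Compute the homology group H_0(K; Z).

H_0 ≅ Z.

Take the total order 1 < 2 < 3 < 4 < 5 on the vertex set. Then K (dimension 1) consists of the simplices:

  0-simplices (5): [1], [2], [3], [4], [5]
  1-simplices (5): [1,2], [1,3], [2,5], [3,4], [4,5]

so the chain groups are C_0 ≅ Z^5, C_1 ≅ Z^5.

∂_1: C_1 → C_0 maps an edge to its endpoints' difference, ∂[p,q] = q − p.
The resulting 5×5 matrix has rank 4, and its Smith normal form has invariant factors (1,1,1,1).

Computing H_k = (kernel of ∂_k) / (image of ∂_{k+1}):

  H_0: rank C_0 − rank ∂_1 = 5 − 4 = 1, and the invariant factors of ∂_1 are all 1, so H_0 ≅ Z.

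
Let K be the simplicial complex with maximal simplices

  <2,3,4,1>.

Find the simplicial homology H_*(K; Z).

H_0 ≅ Z,  H_1 = 0,  H_2 = 0,  H_3 = 0.

Fix the vertex order 1 < 2 < 3 < 4 and write every simplex with vertices in increasing order. Then dim K = 3 and the simplices of K are:

  0-simplices (4): [1], [2], [3], [4]
  1-simplices (6): [1,2], [1,3], [1,4], [2,3], [2,4], [3,4]
  2-simplices (4): [1,2,3], [1,2,4], [1,3,4], [2,3,4]
  3-simplices (1): [1,2,3,4]

Hence C_0 ≅ Z^4, C_1 ≅ Z^6, C_2 ≅ Z^4, C_3 ≅ Z^1.

The boundary map ∂_1: C_1 → C_0 maps an edge to its endpoints' difference, ∂[p,q] = q − p.
The 4×6 boundary matrix has rank 3 and Smith normal form diag(1,1,1).

The boundary map ∂_2: C_2 → C_1 sends each 2-simplex [p,q,r] to [q,r] − [p,r] + [p,q]. For instance
  ∂[2,3,4] = [3,4] − [2,4] + [2,3],
  ∂[1,2,3] = [2,3] − [1,3] + [1,2].
This gives a 6×4 integer matrix of rank 3; reducing to Smith normal form yields diagonal entries (1,1,1).

The boundary map ∂_3: C_3 → C_2 sends each 3-simplex σ to the alternating sum Σ_i (−1)^i (σ with its i-th vertex removed). For instance
  ∂[1,2,3,4] = [2,3,4] − [1,3,4] + [1,2,4] − [1,2,3].
This gives a 4×1 integer matrix of rank 1; reducing to Smith normal form yields diagonal entries (1).

Computing H_k = (kernel of ∂_k) / (image of ∂_{k+1}):

  H_0: rank C_0 − rank ∂_1 = 4 − 3 = 1, and the invariant factors of ∂_1 are all 1, so H_0 = Z.
  H_1: rank ker ∂_1 − rank ∂_2 = (6 − 3) − 3 = 0, and the invariant factors of ∂_2 are all 1, so H_1 = 0.
  H_2: rank ker ∂_2 − rank ∂_3 = (4 − 3) − 1 = 0, and the invariant factors of ∂_3 are all 1, so H_2 = 0.
  H_3: rank ker ∂_3 − rank ∂_4 = (1 − 1) − 0 = 0, and there is no ∂_4, so H_3 = 0.

As a check, the Euler characteristic is 4 − 6 + 4 − 1 = 1, which agrees with 1 − 0 + 0 − 0 = 1.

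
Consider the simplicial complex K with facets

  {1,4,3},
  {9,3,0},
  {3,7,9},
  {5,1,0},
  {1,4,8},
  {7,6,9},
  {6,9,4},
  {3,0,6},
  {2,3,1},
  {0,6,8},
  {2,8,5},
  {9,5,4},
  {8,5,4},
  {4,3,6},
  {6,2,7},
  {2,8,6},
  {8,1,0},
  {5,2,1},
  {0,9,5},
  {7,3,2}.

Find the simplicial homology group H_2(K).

H_2 = 0.

Order the vertices as 0 < 1 < 2 < 3 < 4 < 5 < 6 < 7 < 8 < 9. Listing each simplex with vertices in this order, K has dimension 2 with simplices:

  0-simplices (10): [0], [1], [2], [3], [4], [5], [6], [7], [8], [9]
  1-simplices (30): (30 of them)
  2-simplices (20): (20 of them)

Hence C_0 ≅ Z^10, C_1 ≅ Z^30, C_2 ≅ Z^20.

Boundary ∂_1: C_1 → C_0 sends each edge [p,q] (with p < q) to q − p.
The 10×30 boundary matrix has rank 9 and Smith normal form diag(1,1,1,1,1,1,1,1,1).

Boundary ∂_2: C_2 → C_1 sends each 2-simplex [p,q,r] to [q,r] − [p,r] + [p,q]. For instance
  ∂[0,1,5] = [1,5] − [0,5] + [0,1],
  ∂[2,6,8] = [6,8] − [2,8] + [2,6].
As a 30×20 matrix over Z this has rank 20, with invariant factors (1,1,1,1,1,1,1,1,1,1,1,1,1,1,1,1,1,1,1,2).

Reading off H_k = ker ∂_k / im ∂_{k+1}:

  H_2: rank ker ∂_2 − rank ∂_3 = (20 − 20) − 0 = 0, and there is no ∂_3, so H_2 = 0.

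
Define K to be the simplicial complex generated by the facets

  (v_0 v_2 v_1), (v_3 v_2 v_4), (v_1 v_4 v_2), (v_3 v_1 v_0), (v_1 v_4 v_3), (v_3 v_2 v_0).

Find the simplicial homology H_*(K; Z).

H_0 = Z,  H_1 = 0,  H_2 = Z.

We work with the vertex ordering v_0 < v_1 < v_2 < v_3 < v_4. The simplices of K, each written with vertices in increasing order, are:

  0-simplices (5): [v_0], [v_1], [v_2], [v_3], [v_4]
  1-simplices (9): [v_0,v_1], [v_0,v_2], [v_0,v_3], [v_1,v_2], [v_1,v_3], [v_1,v_4], [v_2,v_3], [v_2,v_4], [v_3,v_4]
  2-simplices (6): [v_0,v_1,v_2], [v_0,v_1,v_3], [v_0,v_2,v_3], [v_1,v_2,v_4], [v_1,v_3,v_4], [v_2,v_3,v_4]

Hence C_0 ≅ Z^5, C_1 ≅ Z^9, C_2 ≅ Z^6.

The boundary map ∂_1: C_1 → C_0 sends each edge [p,q] (with p < q) to q − p. For instance
  ∂[v_1,v_2] = [v_2] − [v_1].
The 5×9 boundary matrix has rank 4 and Smith normal form diag(1,1,1,1).

∂_2: C_2 → C_1 maps a triangle to the signed sum of its edges. For instance
  ∂[v_0,v_1,v_3] = [v_1,v_3] − [v_0,v_3] + [v_0,v_1],
  ∂[v_1,v_2,v_4] = [v_2,v_4] − [v_1,v_4] + [v_1,v_2].
As a 9×6 matrix over Z this has rank 5, with invariant factors (1,1,1,1,1).

Computing H_k = (kernel of ∂_k) / (image of ∂_{k+1}):

  H_0: rank C_0 − rank ∂_1 = 5 − 4 = 1, and the invariant factors of ∂_1 are all 1, so H_0 = Z.
  H_1: rank ker ∂_1 − rank ∂_2 = (9 − 4) − 5 = 0, and the invariant factors of ∂_2 are all 1, so H_1 = 0.
  H_2: rank ker ∂_2 − rank ∂_3 = (6 − 5) − 0 = 1, and there is no ∂_3, so H_2 = Z.

As a check, the Euler characteristic is 5 − 9 + 6 = 2, which agrees with 1 − 0 + 1 = 2.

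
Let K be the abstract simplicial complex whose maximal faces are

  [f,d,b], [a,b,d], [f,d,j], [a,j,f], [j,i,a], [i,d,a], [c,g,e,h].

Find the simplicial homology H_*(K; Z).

H_0 ≅ Z^2,  H_1 ≅ Z,  H_2 = 0,  H_3 = 0.

Take the total order a < b < c < d < e < f < g < h < i < j on the vertex set. Then K (dimension 3) consists of the simplices:

  0-simplices (10): a, b, c, d, e, f, g, h, i, j
  1-simplices (18): ab, ad, af, ai, aj, bd, bf, ce, cg, ch, df, di, dj, eg, eh, fj, gh, ij
  2-simplices (10): abd, adi, afj, aij, bdf, ceg, ceh, cgh, dfj, egh
  3-simplices (1): cegh

Hence C_0 ≅ Z^10, C_1 ≅ Z^18, C_2 ≅ Z^10, C_3 ≅ Z^1.

Boundary ∂_1: C_1 → C_0 maps an edge to its endpoints' difference, ∂[p,q] = q − p.
The resulting 10×18 matrix has rank 8, and its Smith normal form has invariant factors (1,1,1,1,1,1,1,1).

Boundary ∂_2: C_2 → C_1 sends each 2-simplex [p,q,r] to [q,r] − [p,r] + [p,q]. For instance
  ∂dfj = fj − dj + df,
  ∂ceg = eg − cg + ce.
The 18×10 boundary matrix has rank 9 and Smith normal form diag(1,1,1,1,1,1,1,1,1).

∂_3: C_3 → C_2 sends each 3-simplex σ to the alternating sum Σ_i (−1)^i (σ with its i-th vertex removed). For instance
  ∂cegh = egh − cgh + ceh − ceg.
The resulting 10×1 matrix has rank 1, and its Smith normal form has invariant factors (1).

Now H_k = ker ∂_k / im ∂_{k+1}, so:

  H_0: rank C_0 − rank ∂_1 = 10 − 8 = 2, and the invariant factors of ∂_1 are all 1, so H_0 = Z^2.
  H_1: rank ker ∂_1 − rank ∂_2 = (18 − 8) − 9 = 1, and the invariant factors of ∂_2 are all 1, so H_1 = Z.
  H_2: rank ker ∂_2 − rank ∂_3 = (10 − 9) − 1 = 0, and the invariant factors of ∂_3 are all 1, so H_2 = 0.
  H_3: rank ker ∂_3 − rank ∂_4 = (1 − 1) − 0 = 0, and there is no ∂_4, so H_3 = 0.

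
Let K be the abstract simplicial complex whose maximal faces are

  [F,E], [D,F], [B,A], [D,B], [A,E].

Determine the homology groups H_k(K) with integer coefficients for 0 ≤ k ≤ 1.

K has 5 vertices, 5 edges.
rank ∂_0 = 0, rank ∂_1 = 4 ⇒ b_0 = 5 − 0 − 4 = 1; all invariant factors of ∂_1 are 1 so no torsion. So H_0 ≅ Z.
rank ∂_1 = 4, rank ∂_2 = 0 ⇒ b_1 = 5 − 4 − 0 = 1. So H_1 ≅ Z.

H_0 ≅ Z,  H_1 ≅ Z.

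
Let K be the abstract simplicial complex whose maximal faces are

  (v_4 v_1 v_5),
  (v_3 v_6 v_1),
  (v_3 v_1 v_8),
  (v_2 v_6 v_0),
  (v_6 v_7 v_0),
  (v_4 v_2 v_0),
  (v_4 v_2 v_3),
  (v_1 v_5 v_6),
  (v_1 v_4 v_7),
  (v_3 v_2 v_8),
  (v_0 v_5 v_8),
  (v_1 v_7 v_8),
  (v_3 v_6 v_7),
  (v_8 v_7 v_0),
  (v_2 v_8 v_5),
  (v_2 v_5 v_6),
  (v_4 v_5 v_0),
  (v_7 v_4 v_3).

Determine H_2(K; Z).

We work with the vertex ordering v_0 < v_1 < v_2 < v_3 < v_4 < v_5 < v_6 < v_7 < v_8. The simplices of K, each written with vertices in increasing order, are:

  0-simplices (9): [v_0], [v_1], [v_2], [v_3], [v_4], [v_5], [v_6], [v_7], [v_8]
  1-simplices (27): (27 of them)
  2-simplices (18): (18 of them)

Hence C_0 ≅ Z^9, C_1 ≅ Z^27, C_2 ≅ Z^18.

Boundary ∂_1: C_1 → C_0 maps an edge to its endpoints' difference, ∂[p,q] = q − p. For instance
  ∂[v_5,v_6] = [v_6] − [v_5].
The 9×27 boundary matrix has rank 8 and Smith normal form diag(1,1,1,1,1,1,1,1).

∂_2: C_2 → C_1 maps a triangle to the signed sum of its edges. For instance
  ∂[v_1,v_4,v_5] = [v_4,v_5] − [v_1,v_5] + [v_1,v_4],
  ∂[v_3,v_4,v_7] = [v_4,v_7] − [v_3,v_7] + [v_3,v_4].
The resulting 27×18 matrix has rank 18, and its Smith normal form has invariant factors (1,1,1,1,1,1,1,1,1,1,1,1,1,1,1,1,1,2).

Reading off H_k = ker ∂_k / im ∂_{k+1}:

  H_2: rank ker ∂_2 − rank ∂_3 = (18 − 18) − 0 = 0, and there is no ∂_3, so H_2 = 0.

(K is a triangulation of the Klein bottle.)

H_2 = 0.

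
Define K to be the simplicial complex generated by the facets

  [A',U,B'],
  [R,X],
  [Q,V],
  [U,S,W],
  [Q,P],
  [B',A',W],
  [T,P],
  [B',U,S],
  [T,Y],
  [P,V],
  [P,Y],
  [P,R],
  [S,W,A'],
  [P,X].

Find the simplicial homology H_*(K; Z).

H_0 ≅ Z^2,  H_1 ≅ Z^4,  H_2 = 0.

We work with the vertex ordering P < Q < R < S < T < U < V < W < X < Y < A' < B'. The simplices of K, each written with vertices in increasing order, are:

  0-simplices (12): [P], [Q], [R], [S], [T], [U], [V], [W], [X], [Y], [A'], [B']
  1-simplices (19): [P,Q], [P,R], [P,T], [P,V], [P,X], [P,Y], [Q,V], [R,X], [S,U], [S,W], [S,A'], [S,B'], [T,Y], [U,W], [U,A'], [U,B'], [W,A'], [W,B'], [A',B']
  2-simplices (5): [S,U,W], [S,U,B'], [S,W,A'], [U,A',B'], [W,A',B']

giving chain groups C_0 ≅ Z^12, C_1 ≅ Z^19, C_2 ≅ Z^5.

Boundary ∂_1: C_1 → C_0 sends each edge [p,q] (with p < q) to q − p. For instance
  ∂[P,T] = [T] − [P].
The resulting 12×19 matrix has rank 10, and its Smith normal form has invariant factors (1,1,1,1,1,1,1,1,1,1).

Boundary ∂_2: C_2 → C_1 acts by ∂[p,q,r] = [q,r] − [p,r] + [p,q]. For instance
  ∂[S,W,A'] = [W,A'] − [S,A'] + [S,W],
  ∂[S,U,W] = [U,W] − [S,W] + [S,U].
As a 19×5 matrix over Z this has rank 5, with invariant factors (1,1,1,1,1).

Computing H_k = (kernel of ∂_k) / (image of ∂_{k+1}):

  H_0: rank C_0 − rank ∂_1 = 12 − 10 = 2, and the invariant factors of ∂_1 are all 1, so H_0 = Z^2.
  H_1: rank ker ∂_1 − rank ∂_2 = (19 − 10) − 5 = 4, and the invariant factors of ∂_2 are all 1, so H_1 = Z^4.
  H_2: rank ker ∂_2 − rank ∂_3 = (5 − 5) − 0 = 0, and there is no ∂_3, so H_2 = 0.

(K is a triangulation of the disjoint union of the Möbius band and a wedge of 3 circles.)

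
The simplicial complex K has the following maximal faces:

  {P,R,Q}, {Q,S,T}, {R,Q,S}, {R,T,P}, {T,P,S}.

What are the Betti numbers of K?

b_0 = 1, b_1 = 1, b_2 = 0.

Fix the vertex order P < Q < R < S < T and write every simplex with vertices in increasing order. Then dim K = 2 and the simplices of K are:

  0-simplices (5): P, Q, R, S, T
  1-simplices (10): PQ, PR, PS, PT, QR, QS, QT, RS, RT, ST
  2-simplices (5): PQR, PRT, PST, QRS, QST

Hence C_0 ≅ Z^5, C_1 ≅ Z^10, C_2 ≅ Z^5.

The boundary map ∂_1: C_1 → C_0 maps an edge to its endpoints' difference, ∂[p,q] = q − p. For instance
  ∂PT = T − P.
This gives a 5×10 integer matrix of rank 4; reducing to Smith normal form yields diagonal entries (1,1,1,1).

Boundary ∂_2: C_2 → C_1 maps a triangle to the signed sum of its edges. For instance
  ∂PQR = QR − PR + PQ,
  ∂PST = ST − PT + PS.
As a 10×5 matrix over Z this has rank 5, with invariant factors (1,1,1,1,1).

Now H_k = ker ∂_k / im ∂_{k+1}, so:

  H_0: rank C_0 − rank ∂_1 = 5 − 4 = 1, and the invariant factors of ∂_1 are all 1, so H_0 = Z.
  H_1: rank ker ∂_1 − rank ∂_2 = (10 − 4) − 5 = 1, and the invariant factors of ∂_2 are all 1, so H_1 = Z.
  H_2: rank ker ∂_2 − rank ∂_3 = (5 − 5) − 0 = 0, and there is no ∂_3, so H_2 = 0.

Hence the Betti numbers are b_0 = 1, b_1 = 1, b_2 = 0.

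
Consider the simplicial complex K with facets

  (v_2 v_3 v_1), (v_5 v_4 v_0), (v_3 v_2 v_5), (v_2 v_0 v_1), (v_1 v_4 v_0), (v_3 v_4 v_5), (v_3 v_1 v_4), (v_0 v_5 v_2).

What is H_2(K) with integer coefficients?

Fix the vertex order v_0 < v_1 < v_2 < v_3 < v_4 < v_5 and write every simplex with vertices in increasing order. Then dim K = 2 and the simplices of K are:

  0-simplices (6): [v_0], [v_1], [v_2], [v_3], [v_4], [v_5]
  1-simplices (12): [v_0,v_1], [v_0,v_2], [v_0,v_4], [v_0,v_5], [v_1,v_2], [v_1,v_3], [v_1,v_4], [v_2,v_3], [v_2,v_5], [v_3,v_4], [v_3,v_5], [v_4,v_5]
  2-simplices (8): [v_0,v_1,v_2], [v_0,v_1,v_4], [v_0,v_2,v_5], [v_0,v_4,v_5], [v_1,v_2,v_3], [v_1,v_3,v_4], [v_2,v_3,v_5], [v_3,v_4,v_5]

so the chain groups are C_0 ≅ Z^6, C_1 ≅ Z^12, C_2 ≅ Z^8.

The boundary map ∂_1: C_1 → C_0 is given by ∂[p,q] = [q] − [p]. For instance
  ∂[v_1,v_2] = [v_2] − [v_1].
As a 6×12 matrix over Z this has rank 5, with invariant factors (1,1,1,1,1).

∂_2: C_2 → C_1 maps a triangle to the signed sum of its edges. For instance
  ∂[v_0,v_1,v_4] = [v_1,v_4] − [v_0,v_4] + [v_0,v_1],
  ∂[v_1,v_3,v_4] = [v_3,v_4] − [v_1,v_4] + [v_1,v_3].
As a 12×8 matrix over Z this has rank 7, with invariant factors (1,1,1,1,1,1,1).

Now H_k = ker ∂_k / im ∂_{k+1}, so:

  H_2: rank ker ∂_2 − rank ∂_3 = (8 − 7) − 0 = 1, and there is no ∂_3, so H_2 ≅ Z.

H_2 ≅ Z.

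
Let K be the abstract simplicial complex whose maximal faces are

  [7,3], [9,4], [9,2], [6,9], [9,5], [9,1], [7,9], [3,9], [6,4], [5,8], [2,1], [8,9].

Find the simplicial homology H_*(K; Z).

K has 9 vertices, 12 edges.
rank ∂_0 = 0, rank ∂_1 = 8 ⇒ b_0 = 9 − 0 − 8 = 1; all invariant factors of ∂_1 are 1 so no torsion. So H_0 ≅ Z.
rank ∂_1 = 8, rank ∂_2 = 0 ⇒ b_1 = 12 − 8 − 0 = 4. So H_1 ≅ Z^4.

H_0 = Z,  H_1 = Z^4.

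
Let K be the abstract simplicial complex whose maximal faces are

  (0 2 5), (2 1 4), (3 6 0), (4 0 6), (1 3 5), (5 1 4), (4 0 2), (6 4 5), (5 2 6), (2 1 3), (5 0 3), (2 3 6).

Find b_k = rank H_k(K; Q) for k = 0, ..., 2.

We work with the vertex ordering 0 < 1 < 2 < 3 < 4 < 5 < 6. The simplices of K, each written with vertices in increasing order, are:

  0-simplices (7): [0], [1], [2], [3], [4], [5], [6]
  1-simplices (18): [0,2], [0,3], [0,4], [0,5], [0,6], [1,2], [1,3], [1,4], [1,5], [2,3], [2,4], [2,5], [2,6], [3,5], [3,6], [4,5], [4,6], [5,6]
  2-simplices (12): [0,2,4], [0,2,5], [0,3,5], [0,3,6], [0,4,6], [1,2,3], [1,2,4], [1,3,5], [1,4,5], [2,3,6], [2,5,6], [4,5,6]

so the chain groups are C_0 ≅ Z^7, C_1 ≅ Z^18, C_2 ≅ Z^12.

Boundary ∂_1: C_1 → C_0 sends each edge [p,q] (with p < q) to q − p.
The resulting 7×18 matrix has rank 6, and its Smith normal form has invariant factors (1,1,1,1,1,1).

∂_2: C_2 → C_1 maps a triangle to the signed sum of its edges. For instance
  ∂[4,5,6] = [5,6] − [4,6] + [4,5],
  ∂[2,3,6] = [3,6] − [2,6] + [2,3].
The resulting 18×12 matrix has rank 12, and its Smith normal form has invariant factors (1,1,1,1,1,1,1,1,1,1,1,2).

Computing H_k = (kernel of ∂_k) / (image of ∂_{k+1}):

  H_0: rank C_0 − rank ∂_1 = 7 − 6 = 1, and the invariant factors of ∂_1 are all 1, so H_0 ≅ Z.
  H_1: rank ker ∂_1 − rank ∂_2 = (18 − 6) − 12 = 0, and ∂_2 has invariant factor 2 > 1, so H_1 ≅ Z/2Z.
  H_2: rank ker ∂_2 − rank ∂_3 = (12 − 12) − 0 = 0, and there is no ∂_3, so H_2 ≅ 0.

As a check, the Euler characteristic is 7 − 18 + 12 = 1, which agrees with 1 − 0 + 0 = 1.
(K is a triangulation of the real projective plane RP^2.)

Hence the Betti numbers are b_0 = 1, b_1 = 0, b_2 = 0.

b_0 = 1, b_1 = 0, b_2 = 0.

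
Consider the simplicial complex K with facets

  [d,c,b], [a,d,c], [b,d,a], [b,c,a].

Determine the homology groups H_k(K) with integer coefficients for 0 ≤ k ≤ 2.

Take the total order a < b < c < d on the vertex set. Then K (dimension 2) consists of the simplices:

  0-simplices (4): a, b, c, d
  1-simplices (6): ab, ac, ad, bc, bd, cd
  2-simplices (4): abc, abd, acd, bcd

Hence C_0 ≅ Z^4, C_1 ≅ Z^6, C_2 ≅ Z^4.

∂_1: C_1 → C_0 maps an edge to its endpoints' difference, ∂[p,q] = q − p. For instance
  ∂ac = c − a.
This gives a 4×6 integer matrix of rank 3; reducing to Smith normal form yields diagonal entries (1,1,1).

Boundary ∂_2: C_2 → C_1 sends each 2-simplex [p,q,r] to [q,r] − [p,r] + [p,q]. For instance
  ∂bcd = cd − bd + bc,
  ∂abd = bd − ad + ab.
As a 6×4 matrix over Z this has rank 3, with invariant factors (1,1,1).

Computing H_k = (kernel of ∂_k) / (image of ∂_{k+1}):

  H_0: rank C_0 − rank ∂_1 = 4 − 3 = 1, and the invariant factors of ∂_1 are all 1, so H_0 ≅ Z.
  H_1: rank ker ∂_1 − rank ∂_2 = (6 − 3) − 3 = 0, and the invariant factors of ∂_2 are all 1, so H_1 ≅ 0.
  H_2: rank ker ∂_2 − rank ∂_3 = (4 − 3) − 0 = 1, and there is no ∂_3, so H_2 ≅ Z.

As a check, the Euler characteristic is 4 − 6 + 4 = 2, which agrees with 1 − 0 + 1 = 2.
(K is a triangulation of the 2-sphere S^2.)

H_0 = Z,  H_1 = 0,  H_2 = Z.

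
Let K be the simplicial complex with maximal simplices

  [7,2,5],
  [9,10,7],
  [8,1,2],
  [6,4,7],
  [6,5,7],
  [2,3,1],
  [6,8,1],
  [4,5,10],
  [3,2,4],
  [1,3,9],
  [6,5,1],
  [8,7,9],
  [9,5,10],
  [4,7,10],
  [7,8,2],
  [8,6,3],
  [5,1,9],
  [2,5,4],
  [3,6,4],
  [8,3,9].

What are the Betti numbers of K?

Take the total order 1 < 2 < 3 < 4 < 5 < 6 < 7 < 8 < 9 < 10 on the vertex set. Then K (dimension 2) consists of the simplices:

  0-simplices (10): [1], [2], [3], [4], [5], [6], [7], [8], [9], [10]
  1-simplices (30): (30 of them)
  2-simplices (20): (20 of them)

so the chain groups are C_0 ≅ Z^10, C_1 ≅ Z^30, C_2 ≅ Z^20.

∂_1: C_1 → C_0 sends each edge [p,q] (with p < q) to q − p. For instance
  ∂[1,8] = [8] − [1].
As a 10×30 matrix over Z this has rank 9, with invariant factors (1,1,1,1,1,1,1,1,1).

The boundary map ∂_2: C_2 → C_1 acts by ∂[p,q,r] = [q,r] − [p,r] + [p,q]. For instance
  ∂[1,6,8] = [6,8] − [1,8] + [1,6],
  ∂[3,6,8] = [6,8] − [3,8] + [3,6].
The resulting 30×20 matrix has rank 20, and its Smith normal form has invariant factors (1,1,1,1,1,1,1,1,1,1,1,1,1,1,1,1,1,1,1,2).

From H_k ≅ ker(∂_k) / im(∂_{k+1}) we obtain:

  H_0: rank C_0 − rank ∂_1 = 10 − 9 = 1, and the invariant factors of ∂_1 are all 1, so H_0 ≅ Z.
  H_1: rank ker ∂_1 − rank ∂_2 = (30 − 9) − 20 = 1, and ∂_2 has invariant factor 2 > 1, so H_1 ≅ Z ⊕ Z/2.
  H_2: rank ker ∂_2 − rank ∂_3 = (20 − 20) − 0 = 0, and there is no ∂_3, so H_2 ≅ 0.

As a check, the Euler characteristic is 10 − 30 + 20 = 0, which agrees with 1 − 1 + 0 = 0.

Hence the Betti numbers are b_0 = 1, b_1 = 1, b_2 = 0.

b_0 = 1, b_1 = 1, b_2 = 0.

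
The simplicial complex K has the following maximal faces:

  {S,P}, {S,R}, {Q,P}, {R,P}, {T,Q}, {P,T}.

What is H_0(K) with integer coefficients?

Fix the vertex order P < Q < R < S < T and write every simplex with vertices in increasing order. Then dim K = 1 and the simplices of K are:

  0-simplices (5): P, Q, R, S, T
  1-simplices (6): PQ, PR, PS, PT, QT, RS

giving chain groups C_0 ≅ Z^5, C_1 ≅ Z^6.

Boundary ∂_1: C_1 → C_0 sends each edge [p,q] (with p < q) to q − p. For instance
  ∂PS = S − P.
As a 5×6 matrix over Z this has rank 4, with invariant factors (1,1,1,1).

Now H_k = ker ∂_k / im ∂_{k+1}, so:

  H_0: rank C_0 − rank ∂_1 = 5 − 4 = 1, and the invariant factors of ∂_1 are all 1, so H_0 ≅ Z.

H_0 ≅ Z.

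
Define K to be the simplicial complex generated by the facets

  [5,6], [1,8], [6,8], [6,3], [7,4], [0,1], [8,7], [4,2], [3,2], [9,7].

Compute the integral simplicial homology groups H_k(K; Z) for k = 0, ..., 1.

Take the total order 0 < 1 < 2 < 3 < 4 < 5 < 6 < 7 < 8 < 9 on the vertex set. Then K (dimension 1) consists of the simplices:

  0-simplices (10): [0], [1], [2], [3], [4], [5], [6], [7], [8], [9]
  1-simplices (10): [0,1], [1,8], [2,3], [2,4], [3,6], [4,7], [5,6], [6,8], [7,8], [7,9]

so the chain groups are C_0 ≅ Z^10, C_1 ≅ Z^10.

Boundary ∂_1: C_1 → C_0 sends each edge [p,q] (with p < q) to q − p.
This gives a 10×10 integer matrix of rank 9; reducing to Smith normal form yields diagonal entries (1,1,1,1,1,1,1,1,1).

Now H_k = ker ∂_k / im ∂_{k+1}, so:

  H_0: rank C_0 − rank ∂_1 = 10 − 9 = 1, and the invariant factors of ∂_1 are all 1, so H_0 ≅ Z.
  H_1: rank ker ∂_1 − rank ∂_2 = (10 − 9) − 0 = 1, and there is no ∂_2, so H_1 ≅ Z.

H_0 ≅ Z,  H_1 ≅ Z.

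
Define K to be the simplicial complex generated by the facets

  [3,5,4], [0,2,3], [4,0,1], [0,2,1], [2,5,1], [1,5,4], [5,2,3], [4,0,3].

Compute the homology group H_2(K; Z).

H_2 ≅ Z.

Fix the vertex order 0 < 1 < 2 < 3 < 4 < 5 and write every simplex with vertices in increasing order. Then dim K = 2 and the simplices of K are:

  0-simplices (6): [0], [1], [2], [3], [4], [5]
  1-simplices (12): [0,1], [0,2], [0,3], [0,4], [1,2], [1,4], [1,5], [2,3], [2,5], [3,4], [3,5], [4,5]
  2-simplices (8): [0,1,2], [0,1,4], [0,2,3], [0,3,4], [1,2,5], [1,4,5], [2,3,5], [3,4,5]

so the chain groups are C_0 ≅ Z^6, C_1 ≅ Z^12, C_2 ≅ Z^8.

Boundary ∂_1: C_1 → C_0 maps an edge to its endpoints' difference, ∂[p,q] = q − p. For instance
  ∂[0,1] = [1] − [0].
As a 6×12 matrix over Z this has rank 5, with invariant factors (1,1,1,1,1).

Boundary ∂_2: C_2 → C_1 sends each 2-simplex [p,q,r] to [q,r] − [p,r] + [p,q]. For instance
  ∂[2,3,5] = [3,5] − [2,5] + [2,3],
  ∂[1,2,5] = [2,5] − [1,5] + [1,2].
The 12×8 boundary matrix has rank 7 and Smith normal form diag(1,1,1,1,1,1,1).

From H_k ≅ ker(∂_k) / im(∂_{k+1}) we obtain:

  H_2: rank ker ∂_2 − rank ∂_3 = (8 − 7) − 0 = 1, and there is no ∂_3, so H_2 ≅ Z.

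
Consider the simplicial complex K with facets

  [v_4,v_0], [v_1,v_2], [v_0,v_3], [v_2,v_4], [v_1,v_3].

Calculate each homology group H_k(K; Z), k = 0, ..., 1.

We work with the vertex ordering v_0 < v_1 < v_2 < v_3 < v_4. The simplices of K, each written with vertices in increasing order, are:

  0-simplices (5): [v_0], [v_1], [v_2], [v_3], [v_4]
  1-simplices (5): [v_0,v_3], [v_0,v_4], [v_1,v_2], [v_1,v_3], [v_2,v_4]

so the chain groups are C_0 ≅ Z^5, C_1 ≅ Z^5.

The boundary map ∂_1: C_1 → C_0 is given by ∂[p,q] = [q] − [p]. For instance
  ∂[v_0,v_3] = [v_3] − [v_0].
The resulting 5×5 matrix has rank 4, and its Smith normal form has invariant factors (1,1,1,1).

From H_k ≅ ker(∂_k) / im(∂_{k+1}) we obtain:

  H_0: rank C_0 − rank ∂_1 = 5 − 4 = 1, and the invariant factors of ∂_1 are all 1, so H_0 ≅ Z.
  H_1: rank ker ∂_1 − rank ∂_2 = (5 − 4) − 0 = 1, and there is no ∂_2, so H_1 ≅ Z.

H_0 = Z,  H_1 = Z.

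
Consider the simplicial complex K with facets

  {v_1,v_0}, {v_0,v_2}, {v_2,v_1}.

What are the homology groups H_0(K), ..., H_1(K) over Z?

Take the total order v_0 < v_1 < v_2 on the vertex set. Then K (dimension 1) consists of the simplices:

  0-simplices (3): [v_0], [v_1], [v_2]
  1-simplices (3): [v_0,v_1], [v_0,v_2], [v_1,v_2]

Hence C_0 ≅ Z^3, C_1 ≅ Z^3.

∂_1: C_1 → C_0 is given by ∂[p,q] = [q] − [p]. For instance
  ∂[v_0,v_1] = [v_1] − [v_0].
As a 3×3 matrix over Z this has rank 2, with invariant factors (1,1).

From H_k ≅ ker(∂_k) / im(∂_{k+1}) we obtain:

  H_0: rank C_0 − rank ∂_1 = 3 − 2 = 1, and the invariant factors of ∂_1 are all 1, so H_0 = Z.
  H_1: rank ker ∂_1 − rank ∂_2 = (3 − 2) − 0 = 1, and there is no ∂_2, so H_1 = Z.

H_0 ≅ Z,  H_1 ≅ Z.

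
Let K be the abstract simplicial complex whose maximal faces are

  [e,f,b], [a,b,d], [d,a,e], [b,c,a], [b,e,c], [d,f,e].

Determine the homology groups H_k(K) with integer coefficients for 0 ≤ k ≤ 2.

K has 6 vertices, 12 edges, 6 triangles.
rank ∂_0 = 0, rank ∂_1 = 5 ⇒ b_0 = 6 − 0 − 5 = 1; all invariant factors of ∂_1 are 1 so no torsion. So H_0 ≅ Z.
rank ∂_1 = 5, rank ∂_2 = 6 ⇒ b_1 = 12 − 5 − 6 = 1; all invariant factors of ∂_2 are 1 so no torsion. So H_1 ≅ Z.
rank ∂_2 = 6, rank ∂_3 = 0 ⇒ b_2 = 6 − 6 − 0 = 0. So H_2 ≅ 0.

H_0 = Z,  H_1 = Z,  H_2 = 0.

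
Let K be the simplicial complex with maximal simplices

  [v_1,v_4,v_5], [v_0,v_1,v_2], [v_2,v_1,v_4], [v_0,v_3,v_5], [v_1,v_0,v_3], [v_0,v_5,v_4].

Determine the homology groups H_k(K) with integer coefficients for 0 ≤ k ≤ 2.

We work with the vertex ordering v_0 < v_1 < v_2 < v_3 < v_4 < v_5. The simplices of K, each written with vertices in increasing order, are:

  0-simplices (6): [v_0], [v_1], [v_2], [v_3], [v_4], [v_5]
  1-simplices (12): [v_0,v_1], [v_0,v_2], [v_0,v_3], [v_0,v_4], [v_0,v_5], [v_1,v_2], [v_1,v_3], [v_1,v_4], [v_1,v_5], [v_2,v_4], [v_3,v_5], [v_4,v_5]
  2-simplices (6): [v_0,v_1,v_2], [v_0,v_1,v_3], [v_0,v_3,v_5], [v_0,v_4,v_5], [v_1,v_2,v_4], [v_1,v_4,v_5]

Hence C_0 ≅ Z^6, C_1 ≅ Z^12, C_2 ≅ Z^6.

∂_1: C_1 → C_0 sends each edge [p,q] (with p < q) to q − p. For instance
  ∂[v_1,v_4] = [v_4] − [v_1].
The 6×12 boundary matrix has rank 5 and Smith normal form diag(1,1,1,1,1).

The boundary map ∂_2: C_2 → C_1 maps a triangle to the signed sum of its edges. For instance
  ∂[v_1,v_2,v_4] = [v_2,v_4] − [v_1,v_4] + [v_1,v_2],
  ∂[v_1,v_4,v_5] = [v_4,v_5] − [v_1,v_5] + [v_1,v_4].
The resulting 12×6 matrix has rank 6, and its Smith normal form has invariant factors (1,1,1,1,1,1).

From H_k ≅ ker(∂_k) / im(∂_{k+1}) we obtain:

  H_0: rank C_0 − rank ∂_1 = 6 − 5 = 1, and the invariant factors of ∂_1 are all 1, so H_0 ≅ Z.
  H_1: rank ker ∂_1 − rank ∂_2 = (12 − 5) − 6 = 1, and the invariant factors of ∂_2 are all 1, so H_1 ≅ Z.
  H_2: rank ker ∂_2 − rank ∂_3 = (6 − 6) − 0 = 0, and there is no ∂_3, so H_2 ≅ 0.

As a check, the Euler characteristic is 6 − 12 + 6 = 0, which agrees with 1 − 1 + 0 = 0.

H_0 ≅ Z,  H_1 ≅ Z,  H_2 = 0.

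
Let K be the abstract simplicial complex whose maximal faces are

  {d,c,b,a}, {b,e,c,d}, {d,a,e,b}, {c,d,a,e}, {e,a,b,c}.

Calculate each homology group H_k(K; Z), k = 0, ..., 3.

H_0 = Z,  H_1 = 0,  H_2 = 0,  H_3 = Z.

Take the total order a < b < c < d < e on the vertex set. Then K (dimension 3) consists of the simplices:

  0-simplices (5): a, b, c, d, e
  1-simplices (10): ab, ac, ad, ae, bc, bd, be, cd, ce, de
  2-simplices (10): abc, abd, abe, acd, ace, ade, bcd, bce, bde, cde
  3-simplices (5): abcd, abce, abde, acde, bcde

Hence C_0 ≅ Z^5, C_1 ≅ Z^10, C_2 ≅ Z^10, C_3 ≅ Z^5.

∂_1: C_1 → C_0 maps an edge to its endpoints' difference, ∂[p,q] = q − p. For instance
  ∂bd = d − b.
The resulting 5×10 matrix has rank 4, and its Smith normal form has invariant factors (1,1,1,1).

The boundary map ∂_2: C_2 → C_1 sends each 2-simplex [p,q,r] to [q,r] − [p,r] + [p,q]. For instance
  ∂bde = de − be + bd,
  ∂ace = ce − ae + ac.
The 10×10 boundary matrix has rank 6 and Smith normal form diag(1,1,1,1,1,1).

Boundary ∂_3: C_3 → C_2 sends each 3-simplex σ to the alternating sum Σ_i (−1)^i (σ with its i-th vertex removed). For instance
  ∂abde = bde − ade + abe − abd,
  ∂abce = bce − ace + abe − abc.
The 10×5 boundary matrix has rank 4 and Smith normal form diag(1,1,1,1).

Computing H_k = (kernel of ∂_k) / (image of ∂_{k+1}):

  H_0: rank C_0 − rank ∂_1 = 5 − 4 = 1, and the invariant factors of ∂_1 are all 1, so H_0 ≅ Z.
  H_1: rank ker ∂_1 − rank ∂_2 = (10 − 4) − 6 = 0, and the invariant factors of ∂_2 are all 1, so H_1 ≅ 0.
  H_2: rank ker ∂_2 − rank ∂_3 = (10 − 6) − 4 = 0, and the invariant factors of ∂_3 are all 1, so H_2 ≅ 0.
  H_3: rank ker ∂_3 − rank ∂_4 = (5 − 4) − 0 = 1, and there is no ∂_4, so H_3 ≅ Z.

(K is a triangulation of the 3-sphere S^3.)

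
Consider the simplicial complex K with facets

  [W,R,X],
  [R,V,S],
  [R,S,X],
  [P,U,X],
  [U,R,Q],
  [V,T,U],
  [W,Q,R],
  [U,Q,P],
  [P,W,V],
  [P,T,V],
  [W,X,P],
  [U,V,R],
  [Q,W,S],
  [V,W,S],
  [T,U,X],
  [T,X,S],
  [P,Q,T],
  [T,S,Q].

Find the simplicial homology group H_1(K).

H_1 = Z ⊕ Z/2.

We work with the vertex ordering P < Q < R < S < T < U < V < W < X. The simplices of K, each written with vertices in increasing order, are:

  0-simplices (9): P, Q, R, S, T, U, V, W, X
  1-simplices (27): PQ, PT, PU, PV, PW, PX, QR, QS, QT, QU, QW, RS, RU, RV, RW, RX, ST, SV, SW, SX, TU, TV, TX, UV, UX, VW, WX
  2-simplices (18): PQT, PQU, PTV, PUX, PVW, PWX, QRU, QRW, QST, QSW, RSV, RSX, RUV, RWX, STX, SVW, TUV, TUX

so the chain groups are C_0 ≅ Z^9, C_1 ≅ Z^27, C_2 ≅ Z^18.

∂_1: C_1 → C_0 maps an edge to its endpoints' difference, ∂[p,q] = q − p. For instance
  ∂PV = V − P.
The 9×27 boundary matrix has rank 8 and Smith normal form diag(1,1,1,1,1,1,1,1).

Boundary ∂_2: C_2 → C_1 maps a triangle to the signed sum of its edges. For instance
  ∂QST = ST − QT + QS,
  ∂QRW = RW − QW + QR.
This gives a 27×18 integer matrix of rank 18; reducing to Smith normal form yields diagonal entries (1,1,1,1,1,1,1,1,1,1,1,1,1,1,1,1,1,2).

Now H_k = ker ∂_k / im ∂_{k+1}, so:

  H_1: rank ker ∂_1 − rank ∂_2 = (27 − 8) − 18 = 1, and ∂_2 has invariant factor 2 > 1, so H_1 ≅ Z ⊕ Z/2.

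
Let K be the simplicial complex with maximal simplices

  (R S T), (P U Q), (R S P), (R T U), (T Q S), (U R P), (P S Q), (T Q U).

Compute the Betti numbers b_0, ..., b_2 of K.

b_0 = 1, b_1 = 0, b_2 = 1.

Order the vertices as P < Q < R < S < T < U. Listing each simplex with vertices in this order, K has dimension 2 with simplices:

  0-simplices (6): P, Q, R, S, T, U
  1-simplices (12): PQ, PR, PS, PU, QS, QT, QU, RS, RT, RU, ST, TU
  2-simplices (8): PQS, PQU, PRS, PRU, QST, QTU, RST, RTU

giving chain groups C_0 ≅ Z^6, C_1 ≅ Z^12, C_2 ≅ Z^8.

The boundary map ∂_1: C_1 → C_0 maps an edge to its endpoints' difference, ∂[p,q] = q − p.
The 6×12 boundary matrix has rank 5 and Smith normal form diag(1,1,1,1,1).

Boundary ∂_2: C_2 → C_1 acts by ∂[p,q,r] = [q,r] − [p,r] + [p,q]. For instance
  ∂RTU = TU − RU + RT,
  ∂PRU = RU − PU + PR.
The 12×8 boundary matrix has rank 7 and Smith normal form diag(1,1,1,1,1,1,1).

Reading off H_k = ker ∂_k / im ∂_{k+1}:

  H_0: rank C_0 − rank ∂_1 = 6 − 5 = 1, and the invariant factors of ∂_1 are all 1, so H_0 ≅ Z.
  H_1: rank ker ∂_1 − rank ∂_2 = (12 − 5) − 7 = 0, and the invariant factors of ∂_2 are all 1, so H_1 ≅ 0.
  H_2: rank ker ∂_2 − rank ∂_3 = (8 − 7) − 0 = 1, and there is no ∂_3, so H_2 ≅ Z.

As a check, the Euler characteristic is 6 − 12 + 8 = 2, which agrees with 1 − 0 + 1 = 2.

Hence the Betti numbers are b_0 = 1, b_1 = 0, b_2 = 1.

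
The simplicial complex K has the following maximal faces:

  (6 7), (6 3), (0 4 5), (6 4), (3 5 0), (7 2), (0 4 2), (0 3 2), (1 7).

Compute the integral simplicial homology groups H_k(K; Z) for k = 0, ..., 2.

H_0 ≅ Z,  H_1 ≅ Z^2,  H_2 = 0.

We work with the vertex ordering 0 < 1 < 2 < 3 < 4 < 5 < 6 < 7. The simplices of K, each written with vertices in increasing order, are:

  0-simplices (8): [0], [1], [2], [3], [4], [5], [6], [7]
  1-simplices (13): [0,2], [0,3], [0,4], [0,5], [1,7], [2,3], [2,4], [2,7], [3,5], [3,6], [4,5], [4,6], [6,7]
  2-simplices (4): [0,2,3], [0,2,4], [0,3,5], [0,4,5]

so the chain groups are C_0 ≅ Z^8, C_1 ≅ Z^13, C_2 ≅ Z^4.

The boundary map ∂_1: C_1 → C_0 maps an edge to its endpoints' difference, ∂[p,q] = q − p. For instance
  ∂[0,5] = [5] − [0].
The resulting 8×13 matrix has rank 7, and its Smith normal form has invariant factors (1,1,1,1,1,1,1).

Boundary ∂_2: C_2 → C_1 sends each 2-simplex [p,q,r] to [q,r] − [p,r] + [p,q]. For instance
  ∂[0,2,4] = [2,4] − [0,4] + [0,2],
  ∂[0,3,5] = [3,5] − [0,5] + [0,3].
As a 13×4 matrix over Z this has rank 4, with invariant factors (1,1,1,1).

Reading off H_k = ker ∂_k / im ∂_{k+1}:

  H_0: rank C_0 − rank ∂_1 = 8 − 7 = 1, and the invariant factors of ∂_1 are all 1, so H_0 = Z.
  H_1: rank ker ∂_1 − rank ∂_2 = (13 − 7) − 4 = 2, and the invariant factors of ∂_2 are all 1, so H_1 = Z^2.
  H_2: rank ker ∂_2 − rank ∂_3 = (4 − 4) − 0 = 0, and there is no ∂_3, so H_2 = 0.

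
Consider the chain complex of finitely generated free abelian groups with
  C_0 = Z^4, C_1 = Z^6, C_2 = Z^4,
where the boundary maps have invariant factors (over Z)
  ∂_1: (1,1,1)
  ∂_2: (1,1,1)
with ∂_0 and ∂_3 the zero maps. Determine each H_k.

H_0: b_0 = 4 − 0 − 3 = 1; torsion from ∂_1 factors > 1: none. So H_0 = Z.
H_1: b_1 = 6 − 3 − 3 = 0; torsion from ∂_2 factors > 1: none. So H_1 = 0.
H_2: b_2 = 4 − 3 − 0 = 1; torsion from ∂_3 factors > 1: none. So H_2 = Z.

H_0 = Z,  H_1 = 0,  H_2 = Z.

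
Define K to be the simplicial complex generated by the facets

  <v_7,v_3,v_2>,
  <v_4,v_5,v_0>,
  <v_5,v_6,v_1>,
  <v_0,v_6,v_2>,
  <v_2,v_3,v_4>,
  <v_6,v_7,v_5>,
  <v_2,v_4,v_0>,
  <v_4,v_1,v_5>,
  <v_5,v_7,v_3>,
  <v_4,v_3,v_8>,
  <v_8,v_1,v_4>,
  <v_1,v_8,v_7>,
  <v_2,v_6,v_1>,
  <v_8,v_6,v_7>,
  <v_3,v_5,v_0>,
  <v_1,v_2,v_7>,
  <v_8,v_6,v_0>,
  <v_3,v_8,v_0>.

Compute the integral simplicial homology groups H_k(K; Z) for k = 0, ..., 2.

H_0 ≅ Z,  H_1 ≅ Z ⊕ Z/2,  H_2 = 0.

We work with the vertex ordering v_0 < v_1 < v_2 < v_3 < v_4 < v_5 < v_6 < v_7 < v_8. The simplices of K, each written with vertices in increasing order, are:

  0-simplices (9): [v_0], [v_1], [v_2], [v_3], [v_4], [v_5], [v_6], [v_7], [v_8]
  1-simplices (27): (27 of them)
  2-simplices (18): (18 of them)

giving chain groups C_0 ≅ Z^9, C_1 ≅ Z^27, C_2 ≅ Z^18.

∂_1: C_1 → C_0 sends each edge [p,q] (with p < q) to q − p. For instance
  ∂[v_4,v_8] = [v_8] − [v_4].
The 9×27 boundary matrix has rank 8 and Smith normal form diag(1,1,1,1,1,1,1,1).

Boundary ∂_2: C_2 → C_1 maps a triangle to the signed sum of its edges. For instance
  ∂[v_0,v_2,v_6] = [v_2,v_6] − [v_0,v_6] + [v_0,v_2],
  ∂[v_1,v_7,v_8] = [v_7,v_8] − [v_1,v_8] + [v_1,v_7].
As a 27×18 matrix over Z this has rank 18, with invariant factors (1,1,1,1,1,1,1,1,1,1,1,1,1,1,1,1,1,2).

From H_k ≅ ker(∂_k) / im(∂_{k+1}) we obtain:

  H_0: rank C_0 − rank ∂_1 = 9 − 8 = 1, and the invariant factors of ∂_1 are all 1, so H_0 = Z.
  H_1: rank ker ∂_1 − rank ∂_2 = (27 − 8) − 18 = 1, and ∂_2 has invariant factor 2 > 1, so H_1 = Z ⊕ Z/2.
  H_2: rank ker ∂_2 − rank ∂_3 = (18 − 18) − 0 = 0, and there is no ∂_3, so H_2 = 0.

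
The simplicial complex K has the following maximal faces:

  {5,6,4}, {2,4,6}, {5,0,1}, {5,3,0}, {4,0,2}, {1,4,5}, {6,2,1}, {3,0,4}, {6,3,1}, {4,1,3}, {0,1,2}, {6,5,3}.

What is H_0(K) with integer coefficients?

We work with the vertex ordering 0 < 1 < 2 < 3 < 4 < 5 < 6. The simplices of K, each written with vertices in increasing order, are:

  0-simplices (7): [0], [1], [2], [3], [4], [5], [6]
  1-simplices (18): [0,1], [0,2], [0,3], [0,4], [0,5], [1,2], [1,3], [1,4], [1,5], [1,6], [2,4], [2,6], [3,4], [3,5], [3,6], [4,5], [4,6], [5,6]
  2-simplices (12): [0,1,2], [0,1,5], [0,2,4], [0,3,4], [0,3,5], [1,2,6], [1,3,4], [1,3,6], [1,4,5], [2,4,6], [3,5,6], [4,5,6]

so the chain groups are C_0 ≅ Z^7, C_1 ≅ Z^18, C_2 ≅ Z^12.

∂_1: C_1 → C_0 maps an edge to its endpoints' difference, ∂[p,q] = q − p. For instance
  ∂[2,6] = [6] − [2].
The resulting 7×18 matrix has rank 6, and its Smith normal form has invariant factors (1,1,1,1,1,1).

∂_2: C_2 → C_1 maps a triangle to the signed sum of its edges. For instance
  ∂[0,1,5] = [1,5] − [0,5] + [0,1],
  ∂[1,3,4] = [3,4] − [1,4] + [1,3].
This gives a 18×12 integer matrix of rank 12; reducing to Smith normal form yields diagonal entries (1,1,1,1,1,1,1,1,1,1,1,2).

Computing H_k = (kernel of ∂_k) / (image of ∂_{k+1}):

  H_0: rank C_0 − rank ∂_1 = 7 − 6 = 1, and the invariant factors of ∂_1 are all 1, so H_0 = Z.

H_0 = Z.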